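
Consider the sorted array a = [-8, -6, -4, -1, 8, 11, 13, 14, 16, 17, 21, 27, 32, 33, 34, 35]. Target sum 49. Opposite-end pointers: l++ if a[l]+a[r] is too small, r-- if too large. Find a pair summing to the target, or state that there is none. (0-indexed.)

[0,15] -8+35=27 <49 → l++
[1,15] -6+35=29 <49 → l++
[2,15] -4+35=31 <49 → l++
[3,15] -1+35=34 <49 → l++
[4,15] 8+35=43 <49 → l++
[5,15] 11+35=46 <49 → l++
[6,15] 13+35=48 <49 → l++
[7,15] 14+35=49 → found

(14, 35)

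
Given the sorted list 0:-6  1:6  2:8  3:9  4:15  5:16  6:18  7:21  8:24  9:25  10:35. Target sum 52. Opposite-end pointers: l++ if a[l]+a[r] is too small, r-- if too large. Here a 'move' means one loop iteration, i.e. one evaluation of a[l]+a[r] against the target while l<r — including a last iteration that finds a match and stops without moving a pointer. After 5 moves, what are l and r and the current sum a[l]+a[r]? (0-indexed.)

[0,10] -6+35=29 <52 → l++
[1,10] 6+35=41 <52 → l++
[2,10] 8+35=43 <52 → l++
[3,10] 9+35=44 <52 → l++
[4,10] 15+35=50 <52 → l++

l=5, r=10, sum=51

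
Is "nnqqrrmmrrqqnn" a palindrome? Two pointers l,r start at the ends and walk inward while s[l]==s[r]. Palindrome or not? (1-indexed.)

[1,14] 'n'=='n' → l++,r--
[2,13] 'n'=='n' → l++,r--
[3,12] 'q'=='q' → l++,r--
[4,11] 'q'=='q' → l++,r--
[5,10] 'r'=='r' → l++,r--
[6,9] 'r'=='r' → l++,r--
[7,8] 'm'=='m' → l++,r--

palindrome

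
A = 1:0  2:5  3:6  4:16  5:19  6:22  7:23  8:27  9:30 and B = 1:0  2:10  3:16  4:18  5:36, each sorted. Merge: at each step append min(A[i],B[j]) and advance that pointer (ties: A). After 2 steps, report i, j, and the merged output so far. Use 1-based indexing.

i=2, j=2, merged so far=[0, 0]

[i=1,j=1] A[i]=0<=B[j]=0 take 0 → i++
[i=2,j=1] A[i]=5>B[j]=0 take 0 → j++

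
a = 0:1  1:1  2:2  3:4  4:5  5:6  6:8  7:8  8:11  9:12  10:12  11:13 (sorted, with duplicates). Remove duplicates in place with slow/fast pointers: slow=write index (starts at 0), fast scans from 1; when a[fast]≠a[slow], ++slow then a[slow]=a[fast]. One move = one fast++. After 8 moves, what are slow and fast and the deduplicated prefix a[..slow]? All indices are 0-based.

(s=0,f=1) a[fast]=1=a[slow] dup → fast++
(s=0,f=2) a[fast]=2≠a[slow]=1 write a[1]=2 → slow++,fast++
(s=1,f=3) a[fast]=4≠a[slow]=2 write a[2]=4 → slow++,fast++
(s=2,f=4) a[fast]=5≠a[slow]=4 write a[3]=5 → slow++,fast++
(s=3,f=5) a[fast]=6≠a[slow]=5 write a[4]=6 → slow++,fast++
(s=4,f=6) a[fast]=8≠a[slow]=6 write a[5]=8 → slow++,fast++
(s=5,f=7) a[fast]=8=a[slow] dup → fast++
(s=5,f=8) a[fast]=11≠a[slow]=8 write a[6]=11 → slow++,fast++

slow=6, fast=9, prefix=[1, 2, 4, 5, 6, 8, 11]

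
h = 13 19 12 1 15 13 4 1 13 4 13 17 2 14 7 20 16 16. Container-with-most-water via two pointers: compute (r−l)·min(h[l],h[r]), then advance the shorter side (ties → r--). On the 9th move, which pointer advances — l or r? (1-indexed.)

l=1 r=18: min(13,16)*17=221 best=221 *, l++
l=2 r=18: min(19,16)*16=256 best=256 *, r--
l=2 r=17: min(19,16)*15=240 best=256, r--
l=2 r=16: min(19,20)*14=266 best=266 *, l++
l=3 r=16: min(12,20)*13=156 best=266, l++
l=4 r=16: min(1,20)*12=12 best=266, l++
l=5 r=16: min(15,20)*11=165 best=266, l++
l=6 r=16: min(13,20)*10=130 best=266, l++
l=7 r=16: min(4,20)*9=36 best=266, l++

l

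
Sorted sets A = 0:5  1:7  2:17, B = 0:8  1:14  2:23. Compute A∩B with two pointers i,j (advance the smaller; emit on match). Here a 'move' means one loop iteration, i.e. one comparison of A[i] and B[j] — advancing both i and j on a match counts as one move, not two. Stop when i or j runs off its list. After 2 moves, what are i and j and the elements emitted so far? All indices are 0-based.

i=0 j=0: 5<8, i++
i=1 j=0: 7<8, i++

i=2, j=0, emitted=[]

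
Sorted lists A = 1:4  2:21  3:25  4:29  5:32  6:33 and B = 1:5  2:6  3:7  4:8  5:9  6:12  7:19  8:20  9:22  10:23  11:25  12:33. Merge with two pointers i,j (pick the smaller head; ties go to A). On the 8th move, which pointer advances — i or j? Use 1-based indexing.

[i=1,j=1] A[i]=4<=B[j]=5 take 4 → i++
[i=2,j=1] A[i]=21>B[j]=5 take 5 → j++
[i=2,j=2] A[i]=21>B[j]=6 take 6 → j++
[i=2,j=3] A[i]=21>B[j]=7 take 7 → j++
[i=2,j=4] A[i]=21>B[j]=8 take 8 → j++
[i=2,j=5] A[i]=21>B[j]=9 take 9 → j++
[i=2,j=6] A[i]=21>B[j]=12 take 12 → j++
[i=2,j=7] A[i]=21>B[j]=19 take 19 → j++

j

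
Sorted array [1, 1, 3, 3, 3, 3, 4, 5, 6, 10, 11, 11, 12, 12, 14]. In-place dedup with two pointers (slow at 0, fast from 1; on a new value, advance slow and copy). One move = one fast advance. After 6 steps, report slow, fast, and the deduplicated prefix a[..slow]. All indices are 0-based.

slow=2, fast=7, prefix=[1, 3, 4]

(s=0,f=1) a[fast]=1=a[slow] dup → fast++
(s=0,f=2) a[fast]=3≠a[slow]=1 write a[1]=3 → slow++,fast++
(s=1,f=3) a[fast]=3=a[slow] dup → fast++
(s=1,f=4) a[fast]=3=a[slow] dup → fast++
(s=1,f=5) a[fast]=3=a[slow] dup → fast++
(s=1,f=6) a[fast]=4≠a[slow]=3 write a[2]=4 → slow++,fast++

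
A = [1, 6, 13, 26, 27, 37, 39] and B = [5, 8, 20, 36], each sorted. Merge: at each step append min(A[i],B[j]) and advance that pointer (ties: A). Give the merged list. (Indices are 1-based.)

i=1 j=1: A[i]=1<=B[j]=5 take 1, i++
i=2 j=1: A[i]=6>B[j]=5 take 5, j++
i=2 j=2: A[i]=6<=B[j]=8 take 6, i++
i=3 j=2: A[i]=13>B[j]=8 take 8, j++
i=3 j=3: A[i]=13<=B[j]=20 take 13, i++
i=4 j=3: A[i]=26>B[j]=20 take 20, j++
i=4 j=4: A[i]=26<=B[j]=36 take 26, i++
i=5 j=4: A[i]=27<=B[j]=36 take 27, i++
i=6 j=4: A[i]=37>B[j]=36 take 36, j++
i=6 j=5: B done, take A[i]=37, i++
i=7 j=5: B done, take A[i]=39, i++

[1, 5, 6, 8, 13, 20, 26, 27, 36, 37, 39]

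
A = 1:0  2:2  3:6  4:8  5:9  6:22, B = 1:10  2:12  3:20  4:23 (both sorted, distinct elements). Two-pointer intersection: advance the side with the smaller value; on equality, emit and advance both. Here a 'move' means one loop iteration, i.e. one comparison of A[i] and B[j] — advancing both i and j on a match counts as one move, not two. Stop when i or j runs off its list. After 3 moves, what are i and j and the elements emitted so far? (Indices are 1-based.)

i=4, j=1, emitted=[]

[i=1,j=1] 0<10 → i++
[i=2,j=1] 2<10 → i++
[i=3,j=1] 6<10 → i++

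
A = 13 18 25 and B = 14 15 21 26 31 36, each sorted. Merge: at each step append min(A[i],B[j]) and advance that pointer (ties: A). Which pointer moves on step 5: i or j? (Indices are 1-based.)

j

i=1 j=1: A[i]=13<=B[j]=14 take 13, i++
i=2 j=1: A[i]=18>B[j]=14 take 14, j++
i=2 j=2: A[i]=18>B[j]=15 take 15, j++
i=2 j=3: A[i]=18<=B[j]=21 take 18, i++
i=3 j=3: A[i]=25>B[j]=21 take 21, j++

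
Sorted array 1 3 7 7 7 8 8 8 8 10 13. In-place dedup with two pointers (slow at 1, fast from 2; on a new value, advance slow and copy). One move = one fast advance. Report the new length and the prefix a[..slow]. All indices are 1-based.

slow=1 fast=2: a[fast]=3≠a[slow]=1 write a[2]=3, slow++,fast++
slow=2 fast=3: a[fast]=7≠a[slow]=3 write a[3]=7, slow++,fast++
slow=3 fast=4: a[fast]=7=a[slow] dup, fast++
slow=3 fast=5: a[fast]=7=a[slow] dup, fast++
slow=3 fast=6: a[fast]=8≠a[slow]=7 write a[4]=8, slow++,fast++
slow=4 fast=7: a[fast]=8=a[slow] dup, fast++
slow=4 fast=8: a[fast]=8=a[slow] dup, fast++
slow=4 fast=9: a[fast]=8=a[slow] dup, fast++
slow=4 fast=10: a[fast]=10≠a[slow]=8 write a[5]=10, slow++,fast++
slow=5 fast=11: a[fast]=13≠a[slow]=10 write a[6]=13, slow++,fast++

length 6; prefix = [1, 3, 7, 8, 10, 13]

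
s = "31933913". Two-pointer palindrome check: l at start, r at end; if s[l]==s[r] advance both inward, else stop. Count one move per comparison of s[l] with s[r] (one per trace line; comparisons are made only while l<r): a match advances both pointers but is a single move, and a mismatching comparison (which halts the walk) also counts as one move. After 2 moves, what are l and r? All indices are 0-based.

l=2, r=5

l=0 r=7: '3'=='3', l++,r--
l=1 r=6: '1'=='1', l++,r--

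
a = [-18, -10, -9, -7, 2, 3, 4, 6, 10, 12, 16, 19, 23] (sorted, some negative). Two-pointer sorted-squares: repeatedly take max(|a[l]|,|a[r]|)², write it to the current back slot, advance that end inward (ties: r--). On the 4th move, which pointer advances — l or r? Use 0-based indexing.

r

[0,12] |-18|<=|23| out[12]=529 → r--
[0,11] |-18|<=|19| out[11]=361 → r--
[0,10] |-18|>|16| out[10]=324 → l++
[1,10] |-10|<=|16| out[9]=256 → r--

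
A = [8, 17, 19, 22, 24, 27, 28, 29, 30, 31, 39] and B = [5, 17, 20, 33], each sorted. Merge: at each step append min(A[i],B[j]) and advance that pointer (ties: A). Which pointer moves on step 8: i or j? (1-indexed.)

i=1 j=1: A[i]=8>B[j]=5 take 5, j++
i=1 j=2: A[i]=8<=B[j]=17 take 8, i++
i=2 j=2: A[i]=17<=B[j]=17 take 17, i++
i=3 j=2: A[i]=19>B[j]=17 take 17, j++
i=3 j=3: A[i]=19<=B[j]=20 take 19, i++
i=4 j=3: A[i]=22>B[j]=20 take 20, j++
i=4 j=4: A[i]=22<=B[j]=33 take 22, i++
i=5 j=4: A[i]=24<=B[j]=33 take 24, i++

i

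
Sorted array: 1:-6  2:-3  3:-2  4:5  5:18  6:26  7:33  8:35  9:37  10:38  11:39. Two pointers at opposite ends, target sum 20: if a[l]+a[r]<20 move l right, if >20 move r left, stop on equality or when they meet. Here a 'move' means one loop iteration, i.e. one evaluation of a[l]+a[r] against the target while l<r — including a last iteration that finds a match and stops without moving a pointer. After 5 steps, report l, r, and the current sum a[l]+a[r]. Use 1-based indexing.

l=1, r=6, sum=20

[1,11] -6+39=33 >20 → r--
[1,10] -6+38=32 >20 → r--
[1,9] -6+37=31 >20 → r--
[1,8] -6+35=29 >20 → r--
[1,7] -6+33=27 >20 → r--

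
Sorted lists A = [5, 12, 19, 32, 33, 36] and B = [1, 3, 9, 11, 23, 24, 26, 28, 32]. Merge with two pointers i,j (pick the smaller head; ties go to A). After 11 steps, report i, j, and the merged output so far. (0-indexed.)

i=3, j=8, merged so far=[1, 3, 5, 9, 11, 12, 19, 23, 24, 26, 28]

i=0 j=0: A[i]=5>B[j]=1 take 1, j++
i=0 j=1: A[i]=5>B[j]=3 take 3, j++
i=0 j=2: A[i]=5<=B[j]=9 take 5, i++
i=1 j=2: A[i]=12>B[j]=9 take 9, j++
i=1 j=3: A[i]=12>B[j]=11 take 11, j++
i=1 j=4: A[i]=12<=B[j]=23 take 12, i++
i=2 j=4: A[i]=19<=B[j]=23 take 19, i++
i=3 j=4: A[i]=32>B[j]=23 take 23, j++
i=3 j=5: A[i]=32>B[j]=24 take 24, j++
i=3 j=6: A[i]=32>B[j]=26 take 26, j++
i=3 j=7: A[i]=32>B[j]=28 take 28, j++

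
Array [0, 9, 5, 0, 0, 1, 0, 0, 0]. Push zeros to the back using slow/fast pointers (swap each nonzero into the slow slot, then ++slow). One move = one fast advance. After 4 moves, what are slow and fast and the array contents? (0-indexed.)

(s=0,f=0) a[fast]=0 → fast++
(s=0,f=1) a[fast]=9≠0 swap→a[0]=9 → slow++,fast++
(s=1,f=2) a[fast]=5≠0 swap→a[1]=5 → slow++,fast++
(s=2,f=3) a[fast]=0 → fast++

slow=2, fast=4, a=[9, 5, 0, 0, 0, 1, 0, 0, 0]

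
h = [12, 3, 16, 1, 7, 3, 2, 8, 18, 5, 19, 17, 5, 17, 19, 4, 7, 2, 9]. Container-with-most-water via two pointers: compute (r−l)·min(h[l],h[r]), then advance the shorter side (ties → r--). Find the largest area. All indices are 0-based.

max area = 192

l=0 r=18: min(12,9)*18=162 best=162 *, r--
l=0 r=17: min(12,2)*17=34 best=162, r--
l=0 r=16: min(12,7)*16=112 best=162, r--
l=0 r=15: min(12,4)*15=60 best=162, r--
l=0 r=14: min(12,19)*14=168 best=168 *, l++
l=1 r=14: min(3,19)*13=39 best=168, l++
l=2 r=14: min(16,19)*12=192 best=192 *, l++
l=3 r=14: min(1,19)*11=11 best=192, l++
l=4 r=14: min(7,19)*10=70 best=192, l++
l=5 r=14: min(3,19)*9=27 best=192, l++
l=6 r=14: min(2,19)*8=16 best=192, l++
l=7 r=14: min(8,19)*7=56 best=192, l++
l=8 r=14: min(18,19)*6=108 best=192, l++
l=9 r=14: min(5,19)*5=25 best=192, l++
l=10 r=14: min(19,19)*4=76 best=192, r--
l=10 r=13: min(19,17)*3=51 best=192, r--
l=10 r=12: min(19,5)*2=10 best=192, r--
l=10 r=11: min(19,17)*1=17 best=192, r--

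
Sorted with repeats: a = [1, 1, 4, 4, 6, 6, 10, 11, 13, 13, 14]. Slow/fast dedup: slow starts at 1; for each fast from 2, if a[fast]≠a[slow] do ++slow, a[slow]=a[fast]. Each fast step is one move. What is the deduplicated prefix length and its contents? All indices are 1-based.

length 7; prefix = [1, 4, 6, 10, 11, 13, 14]

(s=1,f=2) a[fast]=1=a[slow] dup → fast++
(s=1,f=3) a[fast]=4≠a[slow]=1 write a[2]=4 → slow++,fast++
(s=2,f=4) a[fast]=4=a[slow] dup → fast++
(s=2,f=5) a[fast]=6≠a[slow]=4 write a[3]=6 → slow++,fast++
(s=3,f=6) a[fast]=6=a[slow] dup → fast++
(s=3,f=7) a[fast]=10≠a[slow]=6 write a[4]=10 → slow++,fast++
(s=4,f=8) a[fast]=11≠a[slow]=10 write a[5]=11 → slow++,fast++
(s=5,f=9) a[fast]=13≠a[slow]=11 write a[6]=13 → slow++,fast++
(s=6,f=10) a[fast]=13=a[slow] dup → fast++
(s=6,f=11) a[fast]=14≠a[slow]=13 write a[7]=14 → slow++,fast++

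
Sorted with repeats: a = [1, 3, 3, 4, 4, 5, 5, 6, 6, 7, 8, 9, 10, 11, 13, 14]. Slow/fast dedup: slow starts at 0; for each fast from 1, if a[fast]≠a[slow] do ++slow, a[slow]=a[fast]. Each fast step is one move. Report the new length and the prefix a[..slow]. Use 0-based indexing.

slow=0 fast=1: a[fast]=3≠a[slow]=1 write a[1]=3, slow++,fast++
slow=1 fast=2: a[fast]=3=a[slow] dup, fast++
slow=1 fast=3: a[fast]=4≠a[slow]=3 write a[2]=4, slow++,fast++
slow=2 fast=4: a[fast]=4=a[slow] dup, fast++
slow=2 fast=5: a[fast]=5≠a[slow]=4 write a[3]=5, slow++,fast++
slow=3 fast=6: a[fast]=5=a[slow] dup, fast++
slow=3 fast=7: a[fast]=6≠a[slow]=5 write a[4]=6, slow++,fast++
slow=4 fast=8: a[fast]=6=a[slow] dup, fast++
slow=4 fast=9: a[fast]=7≠a[slow]=6 write a[5]=7, slow++,fast++
slow=5 fast=10: a[fast]=8≠a[slow]=7 write a[6]=8, slow++,fast++
slow=6 fast=11: a[fast]=9≠a[slow]=8 write a[7]=9, slow++,fast++
slow=7 fast=12: a[fast]=10≠a[slow]=9 write a[8]=10, slow++,fast++
slow=8 fast=13: a[fast]=11≠a[slow]=10 write a[9]=11, slow++,fast++
slow=9 fast=14: a[fast]=13≠a[slow]=11 write a[10]=13, slow++,fast++
slow=10 fast=15: a[fast]=14≠a[slow]=13 write a[11]=14, slow++,fast++

length 12; prefix = [1, 3, 4, 5, 6, 7, 8, 9, 10, 11, 13, 14]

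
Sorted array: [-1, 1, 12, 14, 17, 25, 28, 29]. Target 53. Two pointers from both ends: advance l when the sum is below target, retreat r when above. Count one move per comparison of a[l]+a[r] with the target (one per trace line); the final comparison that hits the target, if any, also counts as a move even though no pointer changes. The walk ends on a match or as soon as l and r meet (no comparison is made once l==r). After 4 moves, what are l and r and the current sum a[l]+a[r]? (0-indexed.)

l=4, r=7, sum=46

[0,7] -1+29=28 <53 → l++
[1,7] 1+29=30 <53 → l++
[2,7] 12+29=41 <53 → l++
[3,7] 14+29=43 <53 → l++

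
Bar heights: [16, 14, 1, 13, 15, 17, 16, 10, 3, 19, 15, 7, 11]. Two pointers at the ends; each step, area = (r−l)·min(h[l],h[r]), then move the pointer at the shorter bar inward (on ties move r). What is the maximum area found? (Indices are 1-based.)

max area = 150

[1,13] min(16,11)*12=132 best=132 * → r--
[1,12] min(16,7)*11=77 best=132 → r--
[1,11] min(16,15)*10=150 best=150 * → r--
[1,10] min(16,19)*9=144 best=150 → l++
[2,10] min(14,19)*8=112 best=150 → l++
[3,10] min(1,19)*7=7 best=150 → l++
[4,10] min(13,19)*6=78 best=150 → l++
[5,10] min(15,19)*5=75 best=150 → l++
[6,10] min(17,19)*4=68 best=150 → l++
[7,10] min(16,19)*3=48 best=150 → l++
[8,10] min(10,19)*2=20 best=150 → l++
[9,10] min(3,19)*1=3 best=150 → l++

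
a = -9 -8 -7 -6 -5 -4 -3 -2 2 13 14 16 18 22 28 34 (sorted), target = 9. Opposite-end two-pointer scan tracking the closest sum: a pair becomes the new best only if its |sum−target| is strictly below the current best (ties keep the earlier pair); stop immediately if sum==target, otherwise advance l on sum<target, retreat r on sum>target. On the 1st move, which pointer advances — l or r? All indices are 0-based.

l=0 r=15: -9+34=25 d=16 *, r--

r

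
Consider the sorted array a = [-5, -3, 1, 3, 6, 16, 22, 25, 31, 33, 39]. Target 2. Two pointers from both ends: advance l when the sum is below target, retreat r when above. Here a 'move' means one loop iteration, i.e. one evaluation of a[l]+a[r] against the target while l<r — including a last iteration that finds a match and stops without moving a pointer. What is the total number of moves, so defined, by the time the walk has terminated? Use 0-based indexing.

l=0 r=10: -5+39=34 >2, r--
l=0 r=9: -5+33=28 >2, r--
l=0 r=8: -5+31=26 >2, r--
l=0 r=7: -5+25=20 >2, r--
l=0 r=6: -5+22=17 >2, r--
l=0 r=5: -5+16=11 >2, r--
l=0 r=4: -5+6=1 <2, l++
l=1 r=4: -3+6=3 >2, r--
l=1 r=3: -3+3=0 <2, l++
l=2 r=3: 1+3=4 >2, r--

10 moves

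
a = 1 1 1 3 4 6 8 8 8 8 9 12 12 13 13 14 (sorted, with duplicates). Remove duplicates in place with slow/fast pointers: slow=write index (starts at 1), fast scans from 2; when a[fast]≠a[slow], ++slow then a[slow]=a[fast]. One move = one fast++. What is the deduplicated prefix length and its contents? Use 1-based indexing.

(s=1,f=2) a[fast]=1=a[slow] dup → fast++
(s=1,f=3) a[fast]=1=a[slow] dup → fast++
(s=1,f=4) a[fast]=3≠a[slow]=1 write a[2]=3 → slow++,fast++
(s=2,f=5) a[fast]=4≠a[slow]=3 write a[3]=4 → slow++,fast++
(s=3,f=6) a[fast]=6≠a[slow]=4 write a[4]=6 → slow++,fast++
(s=4,f=7) a[fast]=8≠a[slow]=6 write a[5]=8 → slow++,fast++
(s=5,f=8) a[fast]=8=a[slow] dup → fast++
(s=5,f=9) a[fast]=8=a[slow] dup → fast++
(s=5,f=10) a[fast]=8=a[slow] dup → fast++
(s=5,f=11) a[fast]=9≠a[slow]=8 write a[6]=9 → slow++,fast++
(s=6,f=12) a[fast]=12≠a[slow]=9 write a[7]=12 → slow++,fast++
(s=7,f=13) a[fast]=12=a[slow] dup → fast++
(s=7,f=14) a[fast]=13≠a[slow]=12 write a[8]=13 → slow++,fast++
(s=8,f=15) a[fast]=13=a[slow] dup → fast++
(s=8,f=16) a[fast]=14≠a[slow]=13 write a[9]=14 → slow++,fast++

length 9; prefix = [1, 3, 4, 6, 8, 9, 12, 13, 14]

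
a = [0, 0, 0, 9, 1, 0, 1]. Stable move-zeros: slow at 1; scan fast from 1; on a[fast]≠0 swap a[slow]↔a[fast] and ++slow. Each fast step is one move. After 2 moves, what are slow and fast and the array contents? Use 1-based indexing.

slow=1, fast=3, a=[0, 0, 0, 9, 1, 0, 1]

slow=1 fast=1: a[fast]=0, fast++
slow=1 fast=2: a[fast]=0, fast++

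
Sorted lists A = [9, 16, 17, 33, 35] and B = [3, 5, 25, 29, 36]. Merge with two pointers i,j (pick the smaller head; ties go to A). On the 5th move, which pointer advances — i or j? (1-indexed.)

i=1 j=1: A[i]=9>B[j]=3 take 3, j++
i=1 j=2: A[i]=9>B[j]=5 take 5, j++
i=1 j=3: A[i]=9<=B[j]=25 take 9, i++
i=2 j=3: A[i]=16<=B[j]=25 take 16, i++
i=3 j=3: A[i]=17<=B[j]=25 take 17, i++

i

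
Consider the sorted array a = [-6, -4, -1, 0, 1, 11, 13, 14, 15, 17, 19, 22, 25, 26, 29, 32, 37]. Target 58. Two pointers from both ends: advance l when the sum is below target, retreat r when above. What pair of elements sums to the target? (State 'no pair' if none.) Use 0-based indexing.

(26, 32)

l=0 r=16: -6+37=31 <58, l++
l=1 r=16: -4+37=33 <58, l++
l=2 r=16: -1+37=36 <58, l++
l=3 r=16: 0+37=37 <58, l++
l=4 r=16: 1+37=38 <58, l++
l=5 r=16: 11+37=48 <58, l++
l=6 r=16: 13+37=50 <58, l++
l=7 r=16: 14+37=51 <58, l++
l=8 r=16: 15+37=52 <58, l++
l=9 r=16: 17+37=54 <58, l++
l=10 r=16: 19+37=56 <58, l++
l=11 r=16: 22+37=59 >58, r--
l=11 r=15: 22+32=54 <58, l++
l=12 r=15: 25+32=57 <58, l++
l=13 r=15: 26+32=58, found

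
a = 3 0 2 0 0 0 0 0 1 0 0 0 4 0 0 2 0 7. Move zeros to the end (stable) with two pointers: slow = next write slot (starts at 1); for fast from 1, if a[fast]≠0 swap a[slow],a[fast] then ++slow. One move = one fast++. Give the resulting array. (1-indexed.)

[3, 2, 1, 4, 2, 7, 0, 0, 0, 0, 0, 0, 0, 0, 0, 0, 0, 0]

slow=1 fast=1: a[fast]=3≠0 swap→a[1]=3, slow++,fast++
slow=2 fast=2: a[fast]=0, fast++
slow=2 fast=3: a[fast]=2≠0 swap→a[2]=2, slow++,fast++
slow=3 fast=4: a[fast]=0, fast++
slow=3 fast=5: a[fast]=0, fast++
slow=3 fast=6: a[fast]=0, fast++
slow=3 fast=7: a[fast]=0, fast++
slow=3 fast=8: a[fast]=0, fast++
slow=3 fast=9: a[fast]=1≠0 swap→a[3]=1, slow++,fast++
slow=4 fast=10: a[fast]=0, fast++
slow=4 fast=11: a[fast]=0, fast++
slow=4 fast=12: a[fast]=0, fast++
slow=4 fast=13: a[fast]=4≠0 swap→a[4]=4, slow++,fast++
slow=5 fast=14: a[fast]=0, fast++
slow=5 fast=15: a[fast]=0, fast++
slow=5 fast=16: a[fast]=2≠0 swap→a[5]=2, slow++,fast++
slow=6 fast=17: a[fast]=0, fast++
slow=6 fast=18: a[fast]=7≠0 swap→a[6]=7, slow++,fast++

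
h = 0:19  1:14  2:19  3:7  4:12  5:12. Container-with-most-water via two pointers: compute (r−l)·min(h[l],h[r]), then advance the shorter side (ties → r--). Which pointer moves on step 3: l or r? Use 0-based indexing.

r

[0,5] min(19,12)*5=60 best=60 * → r--
[0,4] min(19,12)*4=48 best=60 → r--
[0,3] min(19,7)*3=21 best=60 → r--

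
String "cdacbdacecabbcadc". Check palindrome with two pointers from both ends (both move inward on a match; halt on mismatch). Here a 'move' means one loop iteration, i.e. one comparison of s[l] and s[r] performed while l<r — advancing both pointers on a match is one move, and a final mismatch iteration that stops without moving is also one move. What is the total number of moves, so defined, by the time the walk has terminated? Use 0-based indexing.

6 moves

[0,16] 'c'=='c' → l++,r--
[1,15] 'd'=='d' → l++,r--
[2,14] 'a'=='a' → l++,r--
[3,13] 'c'=='c' → l++,r--
[4,12] 'b'=='b' → l++,r--
[5,11] 'd'!='b' → stop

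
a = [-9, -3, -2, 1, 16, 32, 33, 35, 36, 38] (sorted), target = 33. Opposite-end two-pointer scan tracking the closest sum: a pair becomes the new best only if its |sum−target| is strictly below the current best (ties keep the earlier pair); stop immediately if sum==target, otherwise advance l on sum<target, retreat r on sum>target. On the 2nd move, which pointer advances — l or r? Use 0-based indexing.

r

[0,9] -9+38=29 d=4 * → l++
[1,9] -3+38=35 d=2 * → r--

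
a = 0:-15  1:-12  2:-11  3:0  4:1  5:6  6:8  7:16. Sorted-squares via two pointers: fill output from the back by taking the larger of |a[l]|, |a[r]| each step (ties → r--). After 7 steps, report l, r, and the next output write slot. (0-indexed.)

[0,7] |-15|<=|16| out[7]=256 → r--
[0,6] |-15|>|8| out[6]=225 → l++
[1,6] |-12|>|8| out[5]=144 → l++
[2,6] |-11|>|8| out[4]=121 → l++
[3,6] |0|<=|8| out[3]=64 → r--
[3,5] |0|<=|6| out[2]=36 → r--
[3,4] |0|<=|1| out[1]=1 → r--

l=3, r=3, next write slot=0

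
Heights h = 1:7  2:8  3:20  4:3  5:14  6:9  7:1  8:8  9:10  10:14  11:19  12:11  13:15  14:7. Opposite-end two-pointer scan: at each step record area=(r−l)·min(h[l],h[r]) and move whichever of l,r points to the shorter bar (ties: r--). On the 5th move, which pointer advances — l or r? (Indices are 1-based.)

r

[1,14] min(7,7)*13=91 best=91 * → r--
[1,13] min(7,15)*12=84 best=91 → l++
[2,13] min(8,15)*11=88 best=91 → l++
[3,13] min(20,15)*10=150 best=150 * → r--
[3,12] min(20,11)*9=99 best=150 → r--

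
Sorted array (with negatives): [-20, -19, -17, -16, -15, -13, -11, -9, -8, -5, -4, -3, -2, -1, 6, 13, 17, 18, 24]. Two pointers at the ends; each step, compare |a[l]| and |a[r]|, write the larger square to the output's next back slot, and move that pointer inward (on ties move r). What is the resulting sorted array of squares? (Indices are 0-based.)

[1, 4, 9, 16, 25, 36, 64, 81, 121, 169, 169, 225, 256, 289, 289, 324, 361, 400, 576]

l=0 r=18: |-20|<=|24| out[18]=576, r--
l=0 r=17: |-20|>|18| out[17]=400, l++
l=1 r=17: |-19|>|18| out[16]=361, l++
l=2 r=17: |-17|<=|18| out[15]=324, r--
l=2 r=16: |-17|<=|17| out[14]=289, r--
l=2 r=15: |-17|>|13| out[13]=289, l++
l=3 r=15: |-16|>|13| out[12]=256, l++
l=4 r=15: |-15|>|13| out[11]=225, l++
l=5 r=15: |-13|<=|13| out[10]=169, r--
l=5 r=14: |-13|>|6| out[9]=169, l++
l=6 r=14: |-11|>|6| out[8]=121, l++
l=7 r=14: |-9|>|6| out[7]=81, l++
l=8 r=14: |-8|>|6| out[6]=64, l++
l=9 r=14: |-5|<=|6| out[5]=36, r--
l=9 r=13: |-5|>|-1| out[4]=25, l++
l=10 r=13: |-4|>|-1| out[3]=16, l++
l=11 r=13: |-3|>|-1| out[2]=9, l++
l=12 r=13: |-2|>|-1| out[1]=4, l++
l=13 r=13: |-1|<=|-1| out[0]=1, r--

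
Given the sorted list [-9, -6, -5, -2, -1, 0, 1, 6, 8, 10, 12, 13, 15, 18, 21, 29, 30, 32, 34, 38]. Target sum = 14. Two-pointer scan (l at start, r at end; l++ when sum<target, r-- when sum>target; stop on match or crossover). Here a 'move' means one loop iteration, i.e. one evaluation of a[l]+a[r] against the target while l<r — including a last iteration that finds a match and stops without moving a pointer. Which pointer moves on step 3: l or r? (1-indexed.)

l=1 r=20: -9+38=29 >14, r--
l=1 r=19: -9+34=25 >14, r--
l=1 r=18: -9+32=23 >14, r--

r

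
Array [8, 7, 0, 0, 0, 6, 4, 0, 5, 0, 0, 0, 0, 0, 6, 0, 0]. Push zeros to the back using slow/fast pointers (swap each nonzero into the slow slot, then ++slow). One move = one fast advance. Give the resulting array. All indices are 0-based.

[8, 7, 6, 4, 5, 6, 0, 0, 0, 0, 0, 0, 0, 0, 0, 0, 0]

(s=0,f=0) a[fast]=8≠0 swap→a[0]=8 → slow++,fast++
(s=1,f=1) a[fast]=7≠0 swap→a[1]=7 → slow++,fast++
(s=2,f=2) a[fast]=0 → fast++
(s=2,f=3) a[fast]=0 → fast++
(s=2,f=4) a[fast]=0 → fast++
(s=2,f=5) a[fast]=6≠0 swap→a[2]=6 → slow++,fast++
(s=3,f=6) a[fast]=4≠0 swap→a[3]=4 → slow++,fast++
(s=4,f=7) a[fast]=0 → fast++
(s=4,f=8) a[fast]=5≠0 swap→a[4]=5 → slow++,fast++
(s=5,f=9) a[fast]=0 → fast++
(s=5,f=10) a[fast]=0 → fast++
(s=5,f=11) a[fast]=0 → fast++
(s=5,f=12) a[fast]=0 → fast++
(s=5,f=13) a[fast]=0 → fast++
(s=5,f=14) a[fast]=6≠0 swap→a[5]=6 → slow++,fast++
(s=6,f=15) a[fast]=0 → fast++
(s=6,f=16) a[fast]=0 → fast++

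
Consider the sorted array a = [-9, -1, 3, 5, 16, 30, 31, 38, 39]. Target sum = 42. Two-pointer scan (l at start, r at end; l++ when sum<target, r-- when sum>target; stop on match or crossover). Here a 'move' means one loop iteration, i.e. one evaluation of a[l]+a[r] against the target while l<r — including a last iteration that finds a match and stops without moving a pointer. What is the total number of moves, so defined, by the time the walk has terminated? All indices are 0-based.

3 moves

l=0 r=8: -9+39=30 <42, l++
l=1 r=8: -1+39=38 <42, l++
l=2 r=8: 3+39=42, found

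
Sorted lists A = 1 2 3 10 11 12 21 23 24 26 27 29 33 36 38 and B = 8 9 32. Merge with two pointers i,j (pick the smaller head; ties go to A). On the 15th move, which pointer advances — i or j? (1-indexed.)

j

[i=1,j=1] A[i]=1<=B[j]=8 take 1 → i++
[i=2,j=1] A[i]=2<=B[j]=8 take 2 → i++
[i=3,j=1] A[i]=3<=B[j]=8 take 3 → i++
[i=4,j=1] A[i]=10>B[j]=8 take 8 → j++
[i=4,j=2] A[i]=10>B[j]=9 take 9 → j++
[i=4,j=3] A[i]=10<=B[j]=32 take 10 → i++
[i=5,j=3] A[i]=11<=B[j]=32 take 11 → i++
[i=6,j=3] A[i]=12<=B[j]=32 take 12 → i++
[i=7,j=3] A[i]=21<=B[j]=32 take 21 → i++
[i=8,j=3] A[i]=23<=B[j]=32 take 23 → i++
[i=9,j=3] A[i]=24<=B[j]=32 take 24 → i++
[i=10,j=3] A[i]=26<=B[j]=32 take 26 → i++
[i=11,j=3] A[i]=27<=B[j]=32 take 27 → i++
[i=12,j=3] A[i]=29<=B[j]=32 take 29 → i++
[i=13,j=3] A[i]=33>B[j]=32 take 32 → j++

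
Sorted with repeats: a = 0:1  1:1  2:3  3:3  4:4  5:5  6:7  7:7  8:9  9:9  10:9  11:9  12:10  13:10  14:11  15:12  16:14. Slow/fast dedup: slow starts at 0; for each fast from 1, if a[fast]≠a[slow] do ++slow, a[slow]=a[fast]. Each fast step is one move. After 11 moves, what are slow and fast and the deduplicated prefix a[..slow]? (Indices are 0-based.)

slow=5, fast=12, prefix=[1, 3, 4, 5, 7, 9]

(s=0,f=1) a[fast]=1=a[slow] dup → fast++
(s=0,f=2) a[fast]=3≠a[slow]=1 write a[1]=3 → slow++,fast++
(s=1,f=3) a[fast]=3=a[slow] dup → fast++
(s=1,f=4) a[fast]=4≠a[slow]=3 write a[2]=4 → slow++,fast++
(s=2,f=5) a[fast]=5≠a[slow]=4 write a[3]=5 → slow++,fast++
(s=3,f=6) a[fast]=7≠a[slow]=5 write a[4]=7 → slow++,fast++
(s=4,f=7) a[fast]=7=a[slow] dup → fast++
(s=4,f=8) a[fast]=9≠a[slow]=7 write a[5]=9 → slow++,fast++
(s=5,f=9) a[fast]=9=a[slow] dup → fast++
(s=5,f=10) a[fast]=9=a[slow] dup → fast++
(s=5,f=11) a[fast]=9=a[slow] dup → fast++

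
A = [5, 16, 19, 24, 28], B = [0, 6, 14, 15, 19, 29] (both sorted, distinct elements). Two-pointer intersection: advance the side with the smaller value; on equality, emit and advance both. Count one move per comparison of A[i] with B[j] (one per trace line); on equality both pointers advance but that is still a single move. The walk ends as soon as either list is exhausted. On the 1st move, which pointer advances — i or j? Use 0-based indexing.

[i=0,j=0] 5>0 → j++

j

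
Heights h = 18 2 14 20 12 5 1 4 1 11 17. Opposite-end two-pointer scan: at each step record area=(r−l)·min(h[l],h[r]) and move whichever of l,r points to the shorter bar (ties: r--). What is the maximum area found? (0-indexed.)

max area = 170

[0,10] min(18,17)*10=170 best=170 * → r--
[0,9] min(18,11)*9=99 best=170 → r--
[0,8] min(18,1)*8=8 best=170 → r--
[0,7] min(18,4)*7=28 best=170 → r--
[0,6] min(18,1)*6=6 best=170 → r--
[0,5] min(18,5)*5=25 best=170 → r--
[0,4] min(18,12)*4=48 best=170 → r--
[0,3] min(18,20)*3=54 best=170 → l++
[1,3] min(2,20)*2=4 best=170 → l++
[2,3] min(14,20)*1=14 best=170 → l++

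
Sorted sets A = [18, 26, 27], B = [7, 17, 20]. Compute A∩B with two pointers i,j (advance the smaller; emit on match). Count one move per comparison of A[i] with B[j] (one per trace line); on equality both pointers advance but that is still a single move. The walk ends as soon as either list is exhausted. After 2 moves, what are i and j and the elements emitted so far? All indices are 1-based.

i=1, j=3, emitted=[]

[i=1,j=1] 18>7 → j++
[i=1,j=2] 18>17 → j++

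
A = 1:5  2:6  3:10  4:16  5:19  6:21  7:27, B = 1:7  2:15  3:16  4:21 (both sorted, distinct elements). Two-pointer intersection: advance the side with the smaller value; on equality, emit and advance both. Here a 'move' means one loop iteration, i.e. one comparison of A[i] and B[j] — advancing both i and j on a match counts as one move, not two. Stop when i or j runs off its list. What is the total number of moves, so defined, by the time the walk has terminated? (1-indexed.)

8 moves

i=1 j=1: 5<7, i++
i=2 j=1: 6<7, i++
i=3 j=1: 10>7, j++
i=3 j=2: 10<15, i++
i=4 j=2: 16>15, j++
i=4 j=3: 16==16 emit, i++,j++
i=5 j=4: 19<21, i++
i=6 j=4: 21==21 emit, i++,j++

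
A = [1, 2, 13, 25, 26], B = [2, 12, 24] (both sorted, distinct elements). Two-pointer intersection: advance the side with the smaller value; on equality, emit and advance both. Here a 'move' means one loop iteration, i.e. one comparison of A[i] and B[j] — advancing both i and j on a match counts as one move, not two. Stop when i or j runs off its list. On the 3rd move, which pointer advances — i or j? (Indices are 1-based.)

[i=1,j=1] 1<2 → i++
[i=2,j=1] 2==2 emit → i++,j++
[i=3,j=2] 13>12 → j++

j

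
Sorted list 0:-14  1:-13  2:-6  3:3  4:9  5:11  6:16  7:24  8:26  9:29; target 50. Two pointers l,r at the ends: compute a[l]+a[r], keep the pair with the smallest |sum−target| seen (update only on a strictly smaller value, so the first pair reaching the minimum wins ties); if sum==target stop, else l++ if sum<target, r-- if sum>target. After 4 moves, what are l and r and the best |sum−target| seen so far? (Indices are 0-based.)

l=4, r=9, best |Δ|=18

l=0 r=9: -14+29=15 d=35 *, l++
l=1 r=9: -13+29=16 d=34 *, l++
l=2 r=9: -6+29=23 d=27 *, l++
l=3 r=9: 3+29=32 d=18 *, l++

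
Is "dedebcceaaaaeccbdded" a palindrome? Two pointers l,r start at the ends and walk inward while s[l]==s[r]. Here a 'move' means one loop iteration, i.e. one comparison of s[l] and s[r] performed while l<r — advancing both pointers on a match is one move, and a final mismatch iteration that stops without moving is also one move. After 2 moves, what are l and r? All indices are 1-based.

l=1 r=20: 'd'=='d', l++,r--
l=2 r=19: 'e'=='e', l++,r--

l=3, r=18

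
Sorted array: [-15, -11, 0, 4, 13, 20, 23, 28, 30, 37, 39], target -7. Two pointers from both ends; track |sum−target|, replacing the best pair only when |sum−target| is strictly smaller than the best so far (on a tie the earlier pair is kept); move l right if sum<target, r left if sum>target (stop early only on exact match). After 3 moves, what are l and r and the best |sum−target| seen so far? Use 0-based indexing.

l=0, r=7, best |Δ|=22

l=0 r=10: -15+39=24 d=31 *, r--
l=0 r=9: -15+37=22 d=29 *, r--
l=0 r=8: -15+30=15 d=22 *, r--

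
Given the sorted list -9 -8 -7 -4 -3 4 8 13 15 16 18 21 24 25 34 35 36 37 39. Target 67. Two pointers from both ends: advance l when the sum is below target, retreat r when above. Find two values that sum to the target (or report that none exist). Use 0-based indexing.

l=0 r=18: -9+39=30 <67, l++
l=1 r=18: -8+39=31 <67, l++
l=2 r=18: -7+39=32 <67, l++
l=3 r=18: -4+39=35 <67, l++
l=4 r=18: -3+39=36 <67, l++
l=5 r=18: 4+39=43 <67, l++
l=6 r=18: 8+39=47 <67, l++
l=7 r=18: 13+39=52 <67, l++
l=8 r=18: 15+39=54 <67, l++
l=9 r=18: 16+39=55 <67, l++
l=10 r=18: 18+39=57 <67, l++
l=11 r=18: 21+39=60 <67, l++
l=12 r=18: 24+39=63 <67, l++
l=13 r=18: 25+39=64 <67, l++
l=14 r=18: 34+39=73 >67, r--
l=14 r=17: 34+37=71 >67, r--
l=14 r=16: 34+36=70 >67, r--
l=14 r=15: 34+35=69 >67, r--

no pair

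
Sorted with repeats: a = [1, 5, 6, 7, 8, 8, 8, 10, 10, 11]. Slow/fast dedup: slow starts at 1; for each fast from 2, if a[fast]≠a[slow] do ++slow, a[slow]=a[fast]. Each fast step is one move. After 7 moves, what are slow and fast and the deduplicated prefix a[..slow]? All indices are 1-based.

(s=1,f=2) a[fast]=5≠a[slow]=1 write a[2]=5 → slow++,fast++
(s=2,f=3) a[fast]=6≠a[slow]=5 write a[3]=6 → slow++,fast++
(s=3,f=4) a[fast]=7≠a[slow]=6 write a[4]=7 → slow++,fast++
(s=4,f=5) a[fast]=8≠a[slow]=7 write a[5]=8 → slow++,fast++
(s=5,f=6) a[fast]=8=a[slow] dup → fast++
(s=5,f=7) a[fast]=8=a[slow] dup → fast++
(s=5,f=8) a[fast]=10≠a[slow]=8 write a[6]=10 → slow++,fast++

slow=6, fast=9, prefix=[1, 5, 6, 7, 8, 10]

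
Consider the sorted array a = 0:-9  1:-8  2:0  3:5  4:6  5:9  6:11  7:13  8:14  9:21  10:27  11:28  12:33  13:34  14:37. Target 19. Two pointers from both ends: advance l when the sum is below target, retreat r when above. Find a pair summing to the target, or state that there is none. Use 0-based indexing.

(-9, 28)

l=0 r=14: -9+37=28 >19, r--
l=0 r=13: -9+34=25 >19, r--
l=0 r=12: -9+33=24 >19, r--
l=0 r=11: -9+28=19, found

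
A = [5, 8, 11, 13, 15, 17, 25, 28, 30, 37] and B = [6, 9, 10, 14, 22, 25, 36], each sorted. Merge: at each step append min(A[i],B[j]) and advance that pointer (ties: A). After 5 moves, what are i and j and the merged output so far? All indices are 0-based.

i=0 j=0: A[i]=5<=B[j]=6 take 5, i++
i=1 j=0: A[i]=8>B[j]=6 take 6, j++
i=1 j=1: A[i]=8<=B[j]=9 take 8, i++
i=2 j=1: A[i]=11>B[j]=9 take 9, j++
i=2 j=2: A[i]=11>B[j]=10 take 10, j++

i=2, j=3, merged so far=[5, 6, 8, 9, 10]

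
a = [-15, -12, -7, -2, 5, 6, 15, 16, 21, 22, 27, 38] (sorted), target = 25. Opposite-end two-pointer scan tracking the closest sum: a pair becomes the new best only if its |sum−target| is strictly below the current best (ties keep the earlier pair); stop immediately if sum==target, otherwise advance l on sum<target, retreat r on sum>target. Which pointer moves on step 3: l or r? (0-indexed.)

l

[0,11] -15+38=23 d=2 * → l++
[1,11] -12+38=26 d=1 * → r--
[1,10] -12+27=15 d=10 → l++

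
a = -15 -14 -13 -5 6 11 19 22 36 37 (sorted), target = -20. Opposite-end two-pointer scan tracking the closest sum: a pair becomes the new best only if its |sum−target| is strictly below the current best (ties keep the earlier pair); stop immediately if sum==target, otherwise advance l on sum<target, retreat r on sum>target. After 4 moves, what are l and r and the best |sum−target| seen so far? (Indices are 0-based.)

l=0, r=5, best |Δ|=24

l=0 r=9: -15+37=22 d=42 *, r--
l=0 r=8: -15+36=21 d=41 *, r--
l=0 r=7: -15+22=7 d=27 *, r--
l=0 r=6: -15+19=4 d=24 *, r--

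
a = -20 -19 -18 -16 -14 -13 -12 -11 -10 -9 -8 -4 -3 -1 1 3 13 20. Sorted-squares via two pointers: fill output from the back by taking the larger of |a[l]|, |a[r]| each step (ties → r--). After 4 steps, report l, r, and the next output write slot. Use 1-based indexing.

l=1 r=18: |-20|<=|20| out[18]=400, r--
l=1 r=17: |-20|>|13| out[17]=400, l++
l=2 r=17: |-19|>|13| out[16]=361, l++
l=3 r=17: |-18|>|13| out[15]=324, l++

l=4, r=17, next write slot=14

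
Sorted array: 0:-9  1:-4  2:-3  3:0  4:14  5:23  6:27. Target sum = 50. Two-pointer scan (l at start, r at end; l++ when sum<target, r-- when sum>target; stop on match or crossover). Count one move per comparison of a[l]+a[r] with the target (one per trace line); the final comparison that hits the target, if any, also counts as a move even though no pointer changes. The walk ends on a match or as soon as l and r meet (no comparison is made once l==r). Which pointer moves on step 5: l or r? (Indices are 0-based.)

[0,6] -9+27=18 <50 → l++
[1,6] -4+27=23 <50 → l++
[2,6] -3+27=24 <50 → l++
[3,6] 0+27=27 <50 → l++
[4,6] 14+27=41 <50 → l++

l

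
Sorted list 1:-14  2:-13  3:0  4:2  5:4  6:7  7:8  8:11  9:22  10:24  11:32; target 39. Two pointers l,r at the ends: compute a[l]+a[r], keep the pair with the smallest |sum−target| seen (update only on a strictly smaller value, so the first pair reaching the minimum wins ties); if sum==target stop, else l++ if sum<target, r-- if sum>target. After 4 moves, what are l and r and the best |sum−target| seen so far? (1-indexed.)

l=1 r=11: -14+32=18 d=21 *, l++
l=2 r=11: -13+32=19 d=20 *, l++
l=3 r=11: 0+32=32 d=7 *, l++
l=4 r=11: 2+32=34 d=5 *, l++

l=5, r=11, best |Δ|=5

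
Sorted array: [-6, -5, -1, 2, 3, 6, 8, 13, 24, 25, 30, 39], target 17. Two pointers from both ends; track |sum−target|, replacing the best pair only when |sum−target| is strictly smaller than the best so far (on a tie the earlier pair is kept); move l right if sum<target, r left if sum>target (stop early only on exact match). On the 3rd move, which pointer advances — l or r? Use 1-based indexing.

r

l=1 r=12: -6+39=33 d=16 *, r--
l=1 r=11: -6+30=24 d=7 *, r--
l=1 r=10: -6+25=19 d=2 *, r--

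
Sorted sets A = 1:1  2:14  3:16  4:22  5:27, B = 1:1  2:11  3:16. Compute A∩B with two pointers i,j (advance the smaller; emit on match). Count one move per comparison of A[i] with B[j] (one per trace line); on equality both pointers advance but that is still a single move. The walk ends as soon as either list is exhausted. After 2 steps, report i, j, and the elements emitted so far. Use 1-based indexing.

i=1 j=1: 1==1 emit, i++,j++
i=2 j=2: 14>11, j++

i=2, j=3, emitted=[1]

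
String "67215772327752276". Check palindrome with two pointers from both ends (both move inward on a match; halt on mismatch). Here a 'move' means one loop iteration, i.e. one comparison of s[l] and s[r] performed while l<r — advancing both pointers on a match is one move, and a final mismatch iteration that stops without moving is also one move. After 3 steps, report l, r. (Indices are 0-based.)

l=0 r=16: '6'=='6', l++,r--
l=1 r=15: '7'=='7', l++,r--
l=2 r=14: '2'=='2', l++,r--

l=3, r=13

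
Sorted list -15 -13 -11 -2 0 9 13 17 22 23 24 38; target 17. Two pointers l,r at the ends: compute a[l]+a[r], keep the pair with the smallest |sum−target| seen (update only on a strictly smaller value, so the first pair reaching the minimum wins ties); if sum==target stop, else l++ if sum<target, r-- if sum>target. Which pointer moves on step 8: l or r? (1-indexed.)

[1,12] -15+38=23 d=6 * → r--
[1,11] -15+24=9 d=8 → l++
[2,11] -13+24=11 d=6 → l++
[3,11] -11+24=13 d=4 * → l++
[4,11] -2+24=22 d=5 → r--
[4,10] -2+23=21 d=4 → r--
[4,9] -2+22=20 d=3 * → r--
[4,8] -2+17=15 d=2 * → l++

l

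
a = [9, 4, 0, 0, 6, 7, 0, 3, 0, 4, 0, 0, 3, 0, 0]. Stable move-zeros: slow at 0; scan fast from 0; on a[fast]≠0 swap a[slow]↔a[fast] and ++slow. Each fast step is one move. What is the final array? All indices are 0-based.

slow=0 fast=0: a[fast]=9≠0 swap→a[0]=9, slow++,fast++
slow=1 fast=1: a[fast]=4≠0 swap→a[1]=4, slow++,fast++
slow=2 fast=2: a[fast]=0, fast++
slow=2 fast=3: a[fast]=0, fast++
slow=2 fast=4: a[fast]=6≠0 swap→a[2]=6, slow++,fast++
slow=3 fast=5: a[fast]=7≠0 swap→a[3]=7, slow++,fast++
slow=4 fast=6: a[fast]=0, fast++
slow=4 fast=7: a[fast]=3≠0 swap→a[4]=3, slow++,fast++
slow=5 fast=8: a[fast]=0, fast++
slow=5 fast=9: a[fast]=4≠0 swap→a[5]=4, slow++,fast++
slow=6 fast=10: a[fast]=0, fast++
slow=6 fast=11: a[fast]=0, fast++
slow=6 fast=12: a[fast]=3≠0 swap→a[6]=3, slow++,fast++
slow=7 fast=13: a[fast]=0, fast++
slow=7 fast=14: a[fast]=0, fast++

[9, 4, 6, 7, 3, 4, 3, 0, 0, 0, 0, 0, 0, 0, 0]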